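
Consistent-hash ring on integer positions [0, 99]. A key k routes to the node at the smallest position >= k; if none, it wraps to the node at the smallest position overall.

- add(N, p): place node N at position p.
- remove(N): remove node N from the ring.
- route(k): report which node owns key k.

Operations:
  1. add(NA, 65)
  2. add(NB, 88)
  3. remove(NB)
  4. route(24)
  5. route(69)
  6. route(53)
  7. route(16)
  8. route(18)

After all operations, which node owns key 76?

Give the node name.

Answer: NA

Derivation:
Op 1: add NA@65 -> ring=[65:NA]
Op 2: add NB@88 -> ring=[65:NA,88:NB]
Op 3: remove NB -> ring=[65:NA]
Op 4: route key 24: smallest pos >= 24 is 65 -> NA
Op 5: route key 69: none >= 69, wrap to smallest pos 65 -> NA
Op 6: route key 53: smallest pos >= 53 is 65 -> NA
Op 7: route key 16: smallest pos >= 16 is 65 -> NA
Op 8: route key 18: smallest pos >= 18 is 65 -> NA
Final route key 76: none >= 76, wrap to smallest pos 65 -> NA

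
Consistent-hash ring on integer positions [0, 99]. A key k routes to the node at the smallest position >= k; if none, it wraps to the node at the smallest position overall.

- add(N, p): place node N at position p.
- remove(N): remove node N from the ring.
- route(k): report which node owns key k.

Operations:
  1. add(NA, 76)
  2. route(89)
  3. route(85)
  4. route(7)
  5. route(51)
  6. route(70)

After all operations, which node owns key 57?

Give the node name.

Op 1: add NA@76 -> ring=[76:NA]
Op 2: route key 89: none >= 89, wrap to smallest pos 76 -> NA
Op 3: route key 85: none >= 85, wrap to smallest pos 76 -> NA
Op 4: route key 7: smallest pos >= 7 is 76 -> NA
Op 5: route key 51: smallest pos >= 51 is 76 -> NA
Op 6: route key 70: smallest pos >= 70 is 76 -> NA
Final route key 57: smallest pos >= 57 is 76 -> NA

Answer: NA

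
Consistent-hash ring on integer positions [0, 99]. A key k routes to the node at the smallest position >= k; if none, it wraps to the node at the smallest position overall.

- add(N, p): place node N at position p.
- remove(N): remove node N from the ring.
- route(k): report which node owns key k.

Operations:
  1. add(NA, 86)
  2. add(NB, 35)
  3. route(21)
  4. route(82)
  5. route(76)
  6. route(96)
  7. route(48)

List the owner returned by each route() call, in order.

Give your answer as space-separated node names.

Op 1: add NA@86 -> ring=[86:NA]
Op 2: add NB@35 -> ring=[35:NB,86:NA]
Op 3: route key 21: smallest pos >= 21 is 35 -> NB
Op 4: route key 82: smallest pos >= 82 is 86 -> NA
Op 5: route key 76: smallest pos >= 76 is 86 -> NA
Op 6: route key 96: none >= 96, wrap to smallest pos 35 -> NB
Op 7: route key 48: smallest pos >= 48 is 86 -> NA

Answer: NB NA NA NB NA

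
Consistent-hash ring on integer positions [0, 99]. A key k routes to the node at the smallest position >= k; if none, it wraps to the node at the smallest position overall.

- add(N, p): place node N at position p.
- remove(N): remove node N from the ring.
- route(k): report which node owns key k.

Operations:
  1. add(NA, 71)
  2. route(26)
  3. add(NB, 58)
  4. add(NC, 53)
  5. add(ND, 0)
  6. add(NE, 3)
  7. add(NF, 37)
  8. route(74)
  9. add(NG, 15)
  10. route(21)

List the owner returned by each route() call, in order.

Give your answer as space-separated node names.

Answer: NA ND NF

Derivation:
Op 1: add NA@71 -> ring=[71:NA]
Op 2: route key 26: smallest pos >= 26 is 71 -> NA
Op 3: add NB@58 -> ring=[58:NB,71:NA]
Op 4: add NC@53 -> ring=[53:NC,58:NB,71:NA]
Op 5: add ND@0 -> ring=[0:ND,53:NC,58:NB,71:NA]
Op 6: add NE@3 -> ring=[0:ND,3:NE,53:NC,58:NB,71:NA]
Op 7: add NF@37 -> ring=[0:ND,3:NE,37:NF,53:NC,58:NB,71:NA]
Op 8: route key 74: none >= 74, wrap to smallest pos 0 -> ND
Op 9: add NG@15 -> ring=[0:ND,3:NE,15:NG,37:NF,53:NC,58:NB,71:NA]
Op 10: route key 21: smallest pos >= 21 is 37 -> NF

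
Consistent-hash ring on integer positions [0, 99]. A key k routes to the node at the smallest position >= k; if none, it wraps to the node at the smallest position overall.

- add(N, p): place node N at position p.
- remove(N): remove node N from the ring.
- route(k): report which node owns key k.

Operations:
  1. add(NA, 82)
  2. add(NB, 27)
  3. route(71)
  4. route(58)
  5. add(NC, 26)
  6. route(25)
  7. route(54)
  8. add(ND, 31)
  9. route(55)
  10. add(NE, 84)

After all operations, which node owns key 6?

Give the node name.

Answer: NC

Derivation:
Op 1: add NA@82 -> ring=[82:NA]
Op 2: add NB@27 -> ring=[27:NB,82:NA]
Op 3: route key 71: smallest pos >= 71 is 82 -> NA
Op 4: route key 58: smallest pos >= 58 is 82 -> NA
Op 5: add NC@26 -> ring=[26:NC,27:NB,82:NA]
Op 6: route key 25: smallest pos >= 25 is 26 -> NC
Op 7: route key 54: smallest pos >= 54 is 82 -> NA
Op 8: add ND@31 -> ring=[26:NC,27:NB,31:ND,82:NA]
Op 9: route key 55: smallest pos >= 55 is 82 -> NA
Op 10: add NE@84 -> ring=[26:NC,27:NB,31:ND,82:NA,84:NE]
Final route key 6: smallest pos >= 6 is 26 -> NC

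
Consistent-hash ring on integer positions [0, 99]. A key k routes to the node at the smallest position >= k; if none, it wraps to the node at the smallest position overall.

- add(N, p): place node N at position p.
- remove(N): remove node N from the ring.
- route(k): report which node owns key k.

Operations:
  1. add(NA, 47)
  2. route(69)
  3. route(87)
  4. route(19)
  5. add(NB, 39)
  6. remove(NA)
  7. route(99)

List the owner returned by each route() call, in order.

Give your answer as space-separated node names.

Answer: NA NA NA NB

Derivation:
Op 1: add NA@47 -> ring=[47:NA]
Op 2: route key 69: none >= 69, wrap to smallest pos 47 -> NA
Op 3: route key 87: none >= 87, wrap to smallest pos 47 -> NA
Op 4: route key 19: smallest pos >= 19 is 47 -> NA
Op 5: add NB@39 -> ring=[39:NB,47:NA]
Op 6: remove NA -> ring=[39:NB]
Op 7: route key 99: none >= 99, wrap to smallest pos 39 -> NB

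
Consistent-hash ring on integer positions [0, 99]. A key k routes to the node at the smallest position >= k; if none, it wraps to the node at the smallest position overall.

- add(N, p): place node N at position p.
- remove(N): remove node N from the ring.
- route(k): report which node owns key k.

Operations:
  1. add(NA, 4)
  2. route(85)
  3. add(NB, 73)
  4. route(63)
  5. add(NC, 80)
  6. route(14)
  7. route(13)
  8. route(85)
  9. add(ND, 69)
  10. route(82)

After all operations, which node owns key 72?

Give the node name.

Answer: NB

Derivation:
Op 1: add NA@4 -> ring=[4:NA]
Op 2: route key 85: none >= 85, wrap to smallest pos 4 -> NA
Op 3: add NB@73 -> ring=[4:NA,73:NB]
Op 4: route key 63: smallest pos >= 63 is 73 -> NB
Op 5: add NC@80 -> ring=[4:NA,73:NB,80:NC]
Op 6: route key 14: smallest pos >= 14 is 73 -> NB
Op 7: route key 13: smallest pos >= 13 is 73 -> NB
Op 8: route key 85: none >= 85, wrap to smallest pos 4 -> NA
Op 9: add ND@69 -> ring=[4:NA,69:ND,73:NB,80:NC]
Op 10: route key 82: none >= 82, wrap to smallest pos 4 -> NA
Final route key 72: smallest pos >= 72 is 73 -> NB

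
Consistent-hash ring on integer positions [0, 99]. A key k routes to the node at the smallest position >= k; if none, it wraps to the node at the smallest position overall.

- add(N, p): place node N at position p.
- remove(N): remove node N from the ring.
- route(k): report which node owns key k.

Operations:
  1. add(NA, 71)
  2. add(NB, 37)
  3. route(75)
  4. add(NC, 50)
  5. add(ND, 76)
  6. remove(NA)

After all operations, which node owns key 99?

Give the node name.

Op 1: add NA@71 -> ring=[71:NA]
Op 2: add NB@37 -> ring=[37:NB,71:NA]
Op 3: route key 75: none >= 75, wrap to smallest pos 37 -> NB
Op 4: add NC@50 -> ring=[37:NB,50:NC,71:NA]
Op 5: add ND@76 -> ring=[37:NB,50:NC,71:NA,76:ND]
Op 6: remove NA -> ring=[37:NB,50:NC,76:ND]
Final route key 99: none >= 99, wrap to smallest pos 37 -> NB

Answer: NB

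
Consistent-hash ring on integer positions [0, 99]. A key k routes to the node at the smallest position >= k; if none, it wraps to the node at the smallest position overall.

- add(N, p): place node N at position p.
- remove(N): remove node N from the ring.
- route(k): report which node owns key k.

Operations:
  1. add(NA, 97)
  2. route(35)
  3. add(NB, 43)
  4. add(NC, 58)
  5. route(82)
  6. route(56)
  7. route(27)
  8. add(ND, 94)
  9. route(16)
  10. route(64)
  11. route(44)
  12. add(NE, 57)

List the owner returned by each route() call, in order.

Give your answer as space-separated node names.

Op 1: add NA@97 -> ring=[97:NA]
Op 2: route key 35: smallest pos >= 35 is 97 -> NA
Op 3: add NB@43 -> ring=[43:NB,97:NA]
Op 4: add NC@58 -> ring=[43:NB,58:NC,97:NA]
Op 5: route key 82: smallest pos >= 82 is 97 -> NA
Op 6: route key 56: smallest pos >= 56 is 58 -> NC
Op 7: route key 27: smallest pos >= 27 is 43 -> NB
Op 8: add ND@94 -> ring=[43:NB,58:NC,94:ND,97:NA]
Op 9: route key 16: smallest pos >= 16 is 43 -> NB
Op 10: route key 64: smallest pos >= 64 is 94 -> ND
Op 11: route key 44: smallest pos >= 44 is 58 -> NC
Op 12: add NE@57 -> ring=[43:NB,57:NE,58:NC,94:ND,97:NA]

Answer: NA NA NC NB NB ND NC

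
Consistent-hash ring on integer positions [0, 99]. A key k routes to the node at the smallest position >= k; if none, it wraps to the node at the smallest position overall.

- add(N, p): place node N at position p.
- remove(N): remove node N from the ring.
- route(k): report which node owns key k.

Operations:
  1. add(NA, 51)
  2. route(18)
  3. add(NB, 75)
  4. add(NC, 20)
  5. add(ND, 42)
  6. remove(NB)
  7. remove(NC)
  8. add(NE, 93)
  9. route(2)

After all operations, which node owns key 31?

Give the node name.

Answer: ND

Derivation:
Op 1: add NA@51 -> ring=[51:NA]
Op 2: route key 18: smallest pos >= 18 is 51 -> NA
Op 3: add NB@75 -> ring=[51:NA,75:NB]
Op 4: add NC@20 -> ring=[20:NC,51:NA,75:NB]
Op 5: add ND@42 -> ring=[20:NC,42:ND,51:NA,75:NB]
Op 6: remove NB -> ring=[20:NC,42:ND,51:NA]
Op 7: remove NC -> ring=[42:ND,51:NA]
Op 8: add NE@93 -> ring=[42:ND,51:NA,93:NE]
Op 9: route key 2: smallest pos >= 2 is 42 -> ND
Final route key 31: smallest pos >= 31 is 42 -> ND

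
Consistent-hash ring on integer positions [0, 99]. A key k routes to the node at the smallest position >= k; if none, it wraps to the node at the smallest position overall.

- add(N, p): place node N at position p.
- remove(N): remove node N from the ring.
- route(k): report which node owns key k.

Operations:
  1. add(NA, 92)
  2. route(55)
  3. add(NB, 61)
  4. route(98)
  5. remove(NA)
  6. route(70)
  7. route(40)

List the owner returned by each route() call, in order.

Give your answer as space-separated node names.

Answer: NA NB NB NB

Derivation:
Op 1: add NA@92 -> ring=[92:NA]
Op 2: route key 55: smallest pos >= 55 is 92 -> NA
Op 3: add NB@61 -> ring=[61:NB,92:NA]
Op 4: route key 98: none >= 98, wrap to smallest pos 61 -> NB
Op 5: remove NA -> ring=[61:NB]
Op 6: route key 70: none >= 70, wrap to smallest pos 61 -> NB
Op 7: route key 40: smallest pos >= 40 is 61 -> NB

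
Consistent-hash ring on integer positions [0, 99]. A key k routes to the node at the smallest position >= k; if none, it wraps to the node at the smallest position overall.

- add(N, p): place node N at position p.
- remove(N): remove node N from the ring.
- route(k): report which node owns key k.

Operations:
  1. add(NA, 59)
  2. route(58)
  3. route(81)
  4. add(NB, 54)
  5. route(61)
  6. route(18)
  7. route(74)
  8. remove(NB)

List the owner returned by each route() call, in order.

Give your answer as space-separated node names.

Answer: NA NA NB NB NB

Derivation:
Op 1: add NA@59 -> ring=[59:NA]
Op 2: route key 58: smallest pos >= 58 is 59 -> NA
Op 3: route key 81: none >= 81, wrap to smallest pos 59 -> NA
Op 4: add NB@54 -> ring=[54:NB,59:NA]
Op 5: route key 61: none >= 61, wrap to smallest pos 54 -> NB
Op 6: route key 18: smallest pos >= 18 is 54 -> NB
Op 7: route key 74: none >= 74, wrap to smallest pos 54 -> NB
Op 8: remove NB -> ring=[59:NA]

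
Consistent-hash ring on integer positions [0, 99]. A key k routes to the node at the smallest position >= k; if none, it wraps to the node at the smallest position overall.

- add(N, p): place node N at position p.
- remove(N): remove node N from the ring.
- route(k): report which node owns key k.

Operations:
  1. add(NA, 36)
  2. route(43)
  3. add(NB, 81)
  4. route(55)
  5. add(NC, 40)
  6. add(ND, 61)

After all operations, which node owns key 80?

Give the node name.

Op 1: add NA@36 -> ring=[36:NA]
Op 2: route key 43: none >= 43, wrap to smallest pos 36 -> NA
Op 3: add NB@81 -> ring=[36:NA,81:NB]
Op 4: route key 55: smallest pos >= 55 is 81 -> NB
Op 5: add NC@40 -> ring=[36:NA,40:NC,81:NB]
Op 6: add ND@61 -> ring=[36:NA,40:NC,61:ND,81:NB]
Final route key 80: smallest pos >= 80 is 81 -> NB

Answer: NB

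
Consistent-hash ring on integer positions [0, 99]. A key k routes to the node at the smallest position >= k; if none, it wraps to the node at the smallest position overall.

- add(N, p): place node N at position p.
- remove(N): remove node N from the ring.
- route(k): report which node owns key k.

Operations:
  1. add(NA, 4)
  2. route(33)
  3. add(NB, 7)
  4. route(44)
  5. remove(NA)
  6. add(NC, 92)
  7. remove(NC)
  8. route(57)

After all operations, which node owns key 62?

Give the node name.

Answer: NB

Derivation:
Op 1: add NA@4 -> ring=[4:NA]
Op 2: route key 33: none >= 33, wrap to smallest pos 4 -> NA
Op 3: add NB@7 -> ring=[4:NA,7:NB]
Op 4: route key 44: none >= 44, wrap to smallest pos 4 -> NA
Op 5: remove NA -> ring=[7:NB]
Op 6: add NC@92 -> ring=[7:NB,92:NC]
Op 7: remove NC -> ring=[7:NB]
Op 8: route key 57: none >= 57, wrap to smallest pos 7 -> NB
Final route key 62: none >= 62, wrap to smallest pos 7 -> NB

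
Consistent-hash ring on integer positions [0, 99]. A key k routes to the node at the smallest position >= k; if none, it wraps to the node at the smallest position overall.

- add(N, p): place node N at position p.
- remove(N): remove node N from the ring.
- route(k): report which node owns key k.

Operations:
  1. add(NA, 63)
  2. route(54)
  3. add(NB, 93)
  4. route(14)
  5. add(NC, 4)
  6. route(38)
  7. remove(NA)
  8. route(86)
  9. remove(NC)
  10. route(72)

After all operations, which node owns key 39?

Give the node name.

Answer: NB

Derivation:
Op 1: add NA@63 -> ring=[63:NA]
Op 2: route key 54: smallest pos >= 54 is 63 -> NA
Op 3: add NB@93 -> ring=[63:NA,93:NB]
Op 4: route key 14: smallest pos >= 14 is 63 -> NA
Op 5: add NC@4 -> ring=[4:NC,63:NA,93:NB]
Op 6: route key 38: smallest pos >= 38 is 63 -> NA
Op 7: remove NA -> ring=[4:NC,93:NB]
Op 8: route key 86: smallest pos >= 86 is 93 -> NB
Op 9: remove NC -> ring=[93:NB]
Op 10: route key 72: smallest pos >= 72 is 93 -> NB
Final route key 39: smallest pos >= 39 is 93 -> NB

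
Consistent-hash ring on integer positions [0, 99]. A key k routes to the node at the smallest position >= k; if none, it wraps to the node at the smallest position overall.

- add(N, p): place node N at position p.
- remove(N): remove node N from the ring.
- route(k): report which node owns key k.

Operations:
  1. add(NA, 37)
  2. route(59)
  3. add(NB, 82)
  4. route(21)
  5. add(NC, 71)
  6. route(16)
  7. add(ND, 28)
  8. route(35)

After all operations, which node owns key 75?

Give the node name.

Op 1: add NA@37 -> ring=[37:NA]
Op 2: route key 59: none >= 59, wrap to smallest pos 37 -> NA
Op 3: add NB@82 -> ring=[37:NA,82:NB]
Op 4: route key 21: smallest pos >= 21 is 37 -> NA
Op 5: add NC@71 -> ring=[37:NA,71:NC,82:NB]
Op 6: route key 16: smallest pos >= 16 is 37 -> NA
Op 7: add ND@28 -> ring=[28:ND,37:NA,71:NC,82:NB]
Op 8: route key 35: smallest pos >= 35 is 37 -> NA
Final route key 75: smallest pos >= 75 is 82 -> NB

Answer: NB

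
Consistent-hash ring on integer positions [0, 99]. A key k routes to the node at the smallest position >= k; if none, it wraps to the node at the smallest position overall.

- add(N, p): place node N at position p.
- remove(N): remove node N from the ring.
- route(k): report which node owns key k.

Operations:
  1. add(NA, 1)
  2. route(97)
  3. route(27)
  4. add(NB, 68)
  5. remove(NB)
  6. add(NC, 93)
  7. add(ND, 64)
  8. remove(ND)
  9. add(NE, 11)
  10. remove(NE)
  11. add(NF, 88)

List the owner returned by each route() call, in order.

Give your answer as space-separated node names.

Answer: NA NA

Derivation:
Op 1: add NA@1 -> ring=[1:NA]
Op 2: route key 97: none >= 97, wrap to smallest pos 1 -> NA
Op 3: route key 27: none >= 27, wrap to smallest pos 1 -> NA
Op 4: add NB@68 -> ring=[1:NA,68:NB]
Op 5: remove NB -> ring=[1:NA]
Op 6: add NC@93 -> ring=[1:NA,93:NC]
Op 7: add ND@64 -> ring=[1:NA,64:ND,93:NC]
Op 8: remove ND -> ring=[1:NA,93:NC]
Op 9: add NE@11 -> ring=[1:NA,11:NE,93:NC]
Op 10: remove NE -> ring=[1:NA,93:NC]
Op 11: add NF@88 -> ring=[1:NA,88:NF,93:NC]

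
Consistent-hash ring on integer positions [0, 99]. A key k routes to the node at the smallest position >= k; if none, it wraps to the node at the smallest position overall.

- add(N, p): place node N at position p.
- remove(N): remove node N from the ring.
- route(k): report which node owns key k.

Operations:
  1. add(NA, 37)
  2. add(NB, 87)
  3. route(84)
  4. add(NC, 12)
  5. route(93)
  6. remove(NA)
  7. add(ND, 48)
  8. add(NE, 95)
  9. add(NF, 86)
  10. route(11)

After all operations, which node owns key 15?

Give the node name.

Op 1: add NA@37 -> ring=[37:NA]
Op 2: add NB@87 -> ring=[37:NA,87:NB]
Op 3: route key 84: smallest pos >= 84 is 87 -> NB
Op 4: add NC@12 -> ring=[12:NC,37:NA,87:NB]
Op 5: route key 93: none >= 93, wrap to smallest pos 12 -> NC
Op 6: remove NA -> ring=[12:NC,87:NB]
Op 7: add ND@48 -> ring=[12:NC,48:ND,87:NB]
Op 8: add NE@95 -> ring=[12:NC,48:ND,87:NB,95:NE]
Op 9: add NF@86 -> ring=[12:NC,48:ND,86:NF,87:NB,95:NE]
Op 10: route key 11: smallest pos >= 11 is 12 -> NC
Final route key 15: smallest pos >= 15 is 48 -> ND

Answer: ND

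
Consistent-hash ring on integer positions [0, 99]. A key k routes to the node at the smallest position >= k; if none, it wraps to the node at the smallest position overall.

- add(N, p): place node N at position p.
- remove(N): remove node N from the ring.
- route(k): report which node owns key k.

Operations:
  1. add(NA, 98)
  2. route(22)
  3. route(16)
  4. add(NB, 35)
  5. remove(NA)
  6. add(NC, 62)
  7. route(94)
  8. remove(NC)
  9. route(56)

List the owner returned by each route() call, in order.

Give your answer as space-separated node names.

Op 1: add NA@98 -> ring=[98:NA]
Op 2: route key 22: smallest pos >= 22 is 98 -> NA
Op 3: route key 16: smallest pos >= 16 is 98 -> NA
Op 4: add NB@35 -> ring=[35:NB,98:NA]
Op 5: remove NA -> ring=[35:NB]
Op 6: add NC@62 -> ring=[35:NB,62:NC]
Op 7: route key 94: none >= 94, wrap to smallest pos 35 -> NB
Op 8: remove NC -> ring=[35:NB]
Op 9: route key 56: none >= 56, wrap to smallest pos 35 -> NB

Answer: NA NA NB NB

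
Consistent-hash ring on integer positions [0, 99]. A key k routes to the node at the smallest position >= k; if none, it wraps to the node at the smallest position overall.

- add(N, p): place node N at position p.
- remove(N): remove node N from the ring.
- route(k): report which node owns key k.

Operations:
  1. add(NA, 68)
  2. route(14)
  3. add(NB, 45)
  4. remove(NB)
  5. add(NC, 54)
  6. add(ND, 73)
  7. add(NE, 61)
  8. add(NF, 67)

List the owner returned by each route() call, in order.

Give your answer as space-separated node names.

Answer: NA

Derivation:
Op 1: add NA@68 -> ring=[68:NA]
Op 2: route key 14: smallest pos >= 14 is 68 -> NA
Op 3: add NB@45 -> ring=[45:NB,68:NA]
Op 4: remove NB -> ring=[68:NA]
Op 5: add NC@54 -> ring=[54:NC,68:NA]
Op 6: add ND@73 -> ring=[54:NC,68:NA,73:ND]
Op 7: add NE@61 -> ring=[54:NC,61:NE,68:NA,73:ND]
Op 8: add NF@67 -> ring=[54:NC,61:NE,67:NF,68:NA,73:ND]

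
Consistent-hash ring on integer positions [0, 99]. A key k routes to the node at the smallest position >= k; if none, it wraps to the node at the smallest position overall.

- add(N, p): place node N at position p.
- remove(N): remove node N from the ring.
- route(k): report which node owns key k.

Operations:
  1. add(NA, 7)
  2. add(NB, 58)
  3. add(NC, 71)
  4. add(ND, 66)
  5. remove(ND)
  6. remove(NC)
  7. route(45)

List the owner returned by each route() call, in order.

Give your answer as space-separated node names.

Op 1: add NA@7 -> ring=[7:NA]
Op 2: add NB@58 -> ring=[7:NA,58:NB]
Op 3: add NC@71 -> ring=[7:NA,58:NB,71:NC]
Op 4: add ND@66 -> ring=[7:NA,58:NB,66:ND,71:NC]
Op 5: remove ND -> ring=[7:NA,58:NB,71:NC]
Op 6: remove NC -> ring=[7:NA,58:NB]
Op 7: route key 45: smallest pos >= 45 is 58 -> NB

Answer: NB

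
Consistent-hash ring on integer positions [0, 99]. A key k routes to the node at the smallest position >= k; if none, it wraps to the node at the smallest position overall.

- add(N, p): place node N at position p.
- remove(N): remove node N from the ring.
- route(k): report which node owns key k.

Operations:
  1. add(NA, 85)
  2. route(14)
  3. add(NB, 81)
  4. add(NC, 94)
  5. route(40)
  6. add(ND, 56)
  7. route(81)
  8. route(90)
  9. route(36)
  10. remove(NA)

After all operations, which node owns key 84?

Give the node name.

Answer: NC

Derivation:
Op 1: add NA@85 -> ring=[85:NA]
Op 2: route key 14: smallest pos >= 14 is 85 -> NA
Op 3: add NB@81 -> ring=[81:NB,85:NA]
Op 4: add NC@94 -> ring=[81:NB,85:NA,94:NC]
Op 5: route key 40: smallest pos >= 40 is 81 -> NB
Op 6: add ND@56 -> ring=[56:ND,81:NB,85:NA,94:NC]
Op 7: route key 81: smallest pos >= 81 is 81 -> NB
Op 8: route key 90: smallest pos >= 90 is 94 -> NC
Op 9: route key 36: smallest pos >= 36 is 56 -> ND
Op 10: remove NA -> ring=[56:ND,81:NB,94:NC]
Final route key 84: smallest pos >= 84 is 94 -> NC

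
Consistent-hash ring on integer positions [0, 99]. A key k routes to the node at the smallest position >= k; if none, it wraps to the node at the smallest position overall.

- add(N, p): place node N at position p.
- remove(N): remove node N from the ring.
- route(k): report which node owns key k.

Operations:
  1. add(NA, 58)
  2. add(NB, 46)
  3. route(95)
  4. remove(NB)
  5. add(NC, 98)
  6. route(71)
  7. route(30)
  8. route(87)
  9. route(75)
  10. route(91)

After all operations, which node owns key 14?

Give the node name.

Op 1: add NA@58 -> ring=[58:NA]
Op 2: add NB@46 -> ring=[46:NB,58:NA]
Op 3: route key 95: none >= 95, wrap to smallest pos 46 -> NB
Op 4: remove NB -> ring=[58:NA]
Op 5: add NC@98 -> ring=[58:NA,98:NC]
Op 6: route key 71: smallest pos >= 71 is 98 -> NC
Op 7: route key 30: smallest pos >= 30 is 58 -> NA
Op 8: route key 87: smallest pos >= 87 is 98 -> NC
Op 9: route key 75: smallest pos >= 75 is 98 -> NC
Op 10: route key 91: smallest pos >= 91 is 98 -> NC
Final route key 14: smallest pos >= 14 is 58 -> NA

Answer: NA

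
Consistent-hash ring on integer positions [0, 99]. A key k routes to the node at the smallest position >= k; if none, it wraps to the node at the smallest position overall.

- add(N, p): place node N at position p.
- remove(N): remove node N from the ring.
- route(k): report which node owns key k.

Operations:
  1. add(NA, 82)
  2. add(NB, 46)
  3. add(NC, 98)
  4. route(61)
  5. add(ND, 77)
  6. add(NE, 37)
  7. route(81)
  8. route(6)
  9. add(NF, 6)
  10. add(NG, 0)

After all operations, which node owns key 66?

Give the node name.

Op 1: add NA@82 -> ring=[82:NA]
Op 2: add NB@46 -> ring=[46:NB,82:NA]
Op 3: add NC@98 -> ring=[46:NB,82:NA,98:NC]
Op 4: route key 61: smallest pos >= 61 is 82 -> NA
Op 5: add ND@77 -> ring=[46:NB,77:ND,82:NA,98:NC]
Op 6: add NE@37 -> ring=[37:NE,46:NB,77:ND,82:NA,98:NC]
Op 7: route key 81: smallest pos >= 81 is 82 -> NA
Op 8: route key 6: smallest pos >= 6 is 37 -> NE
Op 9: add NF@6 -> ring=[6:NF,37:NE,46:NB,77:ND,82:NA,98:NC]
Op 10: add NG@0 -> ring=[0:NG,6:NF,37:NE,46:NB,77:ND,82:NA,98:NC]
Final route key 66: smallest pos >= 66 is 77 -> ND

Answer: ND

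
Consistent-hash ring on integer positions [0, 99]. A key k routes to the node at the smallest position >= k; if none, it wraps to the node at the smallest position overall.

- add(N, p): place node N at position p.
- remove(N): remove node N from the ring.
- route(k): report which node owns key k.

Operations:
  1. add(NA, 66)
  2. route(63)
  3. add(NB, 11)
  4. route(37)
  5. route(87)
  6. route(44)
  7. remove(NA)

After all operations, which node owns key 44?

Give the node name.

Op 1: add NA@66 -> ring=[66:NA]
Op 2: route key 63: smallest pos >= 63 is 66 -> NA
Op 3: add NB@11 -> ring=[11:NB,66:NA]
Op 4: route key 37: smallest pos >= 37 is 66 -> NA
Op 5: route key 87: none >= 87, wrap to smallest pos 11 -> NB
Op 6: route key 44: smallest pos >= 44 is 66 -> NA
Op 7: remove NA -> ring=[11:NB]
Final route key 44: none >= 44, wrap to smallest pos 11 -> NB

Answer: NB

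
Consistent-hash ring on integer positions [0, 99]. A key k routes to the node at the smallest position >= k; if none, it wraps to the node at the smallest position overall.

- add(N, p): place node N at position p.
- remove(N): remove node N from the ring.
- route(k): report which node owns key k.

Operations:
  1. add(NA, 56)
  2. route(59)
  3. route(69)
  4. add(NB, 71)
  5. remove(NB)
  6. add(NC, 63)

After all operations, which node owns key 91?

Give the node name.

Op 1: add NA@56 -> ring=[56:NA]
Op 2: route key 59: none >= 59, wrap to smallest pos 56 -> NA
Op 3: route key 69: none >= 69, wrap to smallest pos 56 -> NA
Op 4: add NB@71 -> ring=[56:NA,71:NB]
Op 5: remove NB -> ring=[56:NA]
Op 6: add NC@63 -> ring=[56:NA,63:NC]
Final route key 91: none >= 91, wrap to smallest pos 56 -> NA

Answer: NA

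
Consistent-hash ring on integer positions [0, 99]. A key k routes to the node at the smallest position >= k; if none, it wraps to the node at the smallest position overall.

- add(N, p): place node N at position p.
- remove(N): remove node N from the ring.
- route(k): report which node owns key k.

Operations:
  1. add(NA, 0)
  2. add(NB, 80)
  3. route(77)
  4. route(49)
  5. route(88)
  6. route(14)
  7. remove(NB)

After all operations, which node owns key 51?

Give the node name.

Op 1: add NA@0 -> ring=[0:NA]
Op 2: add NB@80 -> ring=[0:NA,80:NB]
Op 3: route key 77: smallest pos >= 77 is 80 -> NB
Op 4: route key 49: smallest pos >= 49 is 80 -> NB
Op 5: route key 88: none >= 88, wrap to smallest pos 0 -> NA
Op 6: route key 14: smallest pos >= 14 is 80 -> NB
Op 7: remove NB -> ring=[0:NA]
Final route key 51: none >= 51, wrap to smallest pos 0 -> NA

Answer: NA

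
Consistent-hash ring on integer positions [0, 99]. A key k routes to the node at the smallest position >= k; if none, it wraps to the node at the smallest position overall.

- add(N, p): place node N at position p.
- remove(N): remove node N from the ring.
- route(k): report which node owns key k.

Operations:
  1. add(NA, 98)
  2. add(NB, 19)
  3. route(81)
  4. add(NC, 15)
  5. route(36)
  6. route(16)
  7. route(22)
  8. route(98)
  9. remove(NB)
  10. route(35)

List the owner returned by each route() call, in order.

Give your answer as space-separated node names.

Op 1: add NA@98 -> ring=[98:NA]
Op 2: add NB@19 -> ring=[19:NB,98:NA]
Op 3: route key 81: smallest pos >= 81 is 98 -> NA
Op 4: add NC@15 -> ring=[15:NC,19:NB,98:NA]
Op 5: route key 36: smallest pos >= 36 is 98 -> NA
Op 6: route key 16: smallest pos >= 16 is 19 -> NB
Op 7: route key 22: smallest pos >= 22 is 98 -> NA
Op 8: route key 98: smallest pos >= 98 is 98 -> NA
Op 9: remove NB -> ring=[15:NC,98:NA]
Op 10: route key 35: smallest pos >= 35 is 98 -> NA

Answer: NA NA NB NA NA NA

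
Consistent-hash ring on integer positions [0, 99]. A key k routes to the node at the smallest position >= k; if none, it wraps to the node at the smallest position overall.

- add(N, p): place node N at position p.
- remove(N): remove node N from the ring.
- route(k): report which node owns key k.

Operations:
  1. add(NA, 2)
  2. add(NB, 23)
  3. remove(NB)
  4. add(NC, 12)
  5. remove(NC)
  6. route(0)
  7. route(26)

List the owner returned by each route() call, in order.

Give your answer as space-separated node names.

Answer: NA NA

Derivation:
Op 1: add NA@2 -> ring=[2:NA]
Op 2: add NB@23 -> ring=[2:NA,23:NB]
Op 3: remove NB -> ring=[2:NA]
Op 4: add NC@12 -> ring=[2:NA,12:NC]
Op 5: remove NC -> ring=[2:NA]
Op 6: route key 0: smallest pos >= 0 is 2 -> NA
Op 7: route key 26: none >= 26, wrap to smallest pos 2 -> NA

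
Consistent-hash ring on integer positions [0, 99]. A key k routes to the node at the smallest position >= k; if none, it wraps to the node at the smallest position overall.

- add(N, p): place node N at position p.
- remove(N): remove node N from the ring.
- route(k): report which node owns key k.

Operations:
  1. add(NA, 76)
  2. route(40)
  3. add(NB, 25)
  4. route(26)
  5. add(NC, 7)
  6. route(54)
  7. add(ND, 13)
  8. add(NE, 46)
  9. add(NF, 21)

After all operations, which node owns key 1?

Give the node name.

Op 1: add NA@76 -> ring=[76:NA]
Op 2: route key 40: smallest pos >= 40 is 76 -> NA
Op 3: add NB@25 -> ring=[25:NB,76:NA]
Op 4: route key 26: smallest pos >= 26 is 76 -> NA
Op 5: add NC@7 -> ring=[7:NC,25:NB,76:NA]
Op 6: route key 54: smallest pos >= 54 is 76 -> NA
Op 7: add ND@13 -> ring=[7:NC,13:ND,25:NB,76:NA]
Op 8: add NE@46 -> ring=[7:NC,13:ND,25:NB,46:NE,76:NA]
Op 9: add NF@21 -> ring=[7:NC,13:ND,21:NF,25:NB,46:NE,76:NA]
Final route key 1: smallest pos >= 1 is 7 -> NC

Answer: NC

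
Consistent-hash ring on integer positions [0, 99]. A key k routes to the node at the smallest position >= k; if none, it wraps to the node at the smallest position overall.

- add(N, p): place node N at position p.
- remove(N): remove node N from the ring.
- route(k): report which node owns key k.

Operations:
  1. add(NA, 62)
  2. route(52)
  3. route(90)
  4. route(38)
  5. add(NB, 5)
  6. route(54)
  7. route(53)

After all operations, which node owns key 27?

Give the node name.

Answer: NA

Derivation:
Op 1: add NA@62 -> ring=[62:NA]
Op 2: route key 52: smallest pos >= 52 is 62 -> NA
Op 3: route key 90: none >= 90, wrap to smallest pos 62 -> NA
Op 4: route key 38: smallest pos >= 38 is 62 -> NA
Op 5: add NB@5 -> ring=[5:NB,62:NA]
Op 6: route key 54: smallest pos >= 54 is 62 -> NA
Op 7: route key 53: smallest pos >= 53 is 62 -> NA
Final route key 27: smallest pos >= 27 is 62 -> NA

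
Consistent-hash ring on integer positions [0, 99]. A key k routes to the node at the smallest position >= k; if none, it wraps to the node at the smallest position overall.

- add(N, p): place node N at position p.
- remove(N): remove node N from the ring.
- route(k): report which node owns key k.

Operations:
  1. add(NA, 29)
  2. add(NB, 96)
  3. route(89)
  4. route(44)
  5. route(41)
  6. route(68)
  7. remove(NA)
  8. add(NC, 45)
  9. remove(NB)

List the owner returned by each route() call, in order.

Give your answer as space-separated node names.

Op 1: add NA@29 -> ring=[29:NA]
Op 2: add NB@96 -> ring=[29:NA,96:NB]
Op 3: route key 89: smallest pos >= 89 is 96 -> NB
Op 4: route key 44: smallest pos >= 44 is 96 -> NB
Op 5: route key 41: smallest pos >= 41 is 96 -> NB
Op 6: route key 68: smallest pos >= 68 is 96 -> NB
Op 7: remove NA -> ring=[96:NB]
Op 8: add NC@45 -> ring=[45:NC,96:NB]
Op 9: remove NB -> ring=[45:NC]

Answer: NB NB NB NB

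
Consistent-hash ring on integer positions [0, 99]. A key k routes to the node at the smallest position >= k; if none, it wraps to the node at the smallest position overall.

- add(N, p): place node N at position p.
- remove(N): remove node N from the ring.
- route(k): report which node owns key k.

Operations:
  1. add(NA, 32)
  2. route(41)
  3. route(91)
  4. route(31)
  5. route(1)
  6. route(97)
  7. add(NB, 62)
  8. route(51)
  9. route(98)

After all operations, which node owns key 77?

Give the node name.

Op 1: add NA@32 -> ring=[32:NA]
Op 2: route key 41: none >= 41, wrap to smallest pos 32 -> NA
Op 3: route key 91: none >= 91, wrap to smallest pos 32 -> NA
Op 4: route key 31: smallest pos >= 31 is 32 -> NA
Op 5: route key 1: smallest pos >= 1 is 32 -> NA
Op 6: route key 97: none >= 97, wrap to smallest pos 32 -> NA
Op 7: add NB@62 -> ring=[32:NA,62:NB]
Op 8: route key 51: smallest pos >= 51 is 62 -> NB
Op 9: route key 98: none >= 98, wrap to smallest pos 32 -> NA
Final route key 77: none >= 77, wrap to smallest pos 32 -> NA

Answer: NA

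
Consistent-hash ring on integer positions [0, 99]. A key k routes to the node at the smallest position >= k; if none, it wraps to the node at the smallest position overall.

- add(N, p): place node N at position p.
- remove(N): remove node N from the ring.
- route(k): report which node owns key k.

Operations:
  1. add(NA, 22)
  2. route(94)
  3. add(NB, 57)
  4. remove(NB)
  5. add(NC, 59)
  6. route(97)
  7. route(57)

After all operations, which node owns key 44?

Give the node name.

Op 1: add NA@22 -> ring=[22:NA]
Op 2: route key 94: none >= 94, wrap to smallest pos 22 -> NA
Op 3: add NB@57 -> ring=[22:NA,57:NB]
Op 4: remove NB -> ring=[22:NA]
Op 5: add NC@59 -> ring=[22:NA,59:NC]
Op 6: route key 97: none >= 97, wrap to smallest pos 22 -> NA
Op 7: route key 57: smallest pos >= 57 is 59 -> NC
Final route key 44: smallest pos >= 44 is 59 -> NC

Answer: NC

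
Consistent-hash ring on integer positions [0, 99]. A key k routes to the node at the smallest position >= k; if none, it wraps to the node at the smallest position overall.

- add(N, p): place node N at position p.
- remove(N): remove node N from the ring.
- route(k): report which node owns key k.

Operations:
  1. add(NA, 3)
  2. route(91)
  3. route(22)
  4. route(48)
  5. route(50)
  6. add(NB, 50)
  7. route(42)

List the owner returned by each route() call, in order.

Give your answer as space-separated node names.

Op 1: add NA@3 -> ring=[3:NA]
Op 2: route key 91: none >= 91, wrap to smallest pos 3 -> NA
Op 3: route key 22: none >= 22, wrap to smallest pos 3 -> NA
Op 4: route key 48: none >= 48, wrap to smallest pos 3 -> NA
Op 5: route key 50: none >= 50, wrap to smallest pos 3 -> NA
Op 6: add NB@50 -> ring=[3:NA,50:NB]
Op 7: route key 42: smallest pos >= 42 is 50 -> NB

Answer: NA NA NA NA NB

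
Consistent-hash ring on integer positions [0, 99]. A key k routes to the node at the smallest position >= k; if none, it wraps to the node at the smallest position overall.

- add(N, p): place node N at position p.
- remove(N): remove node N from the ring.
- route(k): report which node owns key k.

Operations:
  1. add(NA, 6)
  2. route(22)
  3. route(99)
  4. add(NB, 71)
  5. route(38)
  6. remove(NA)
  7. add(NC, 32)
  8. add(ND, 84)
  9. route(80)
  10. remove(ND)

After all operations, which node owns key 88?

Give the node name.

Op 1: add NA@6 -> ring=[6:NA]
Op 2: route key 22: none >= 22, wrap to smallest pos 6 -> NA
Op 3: route key 99: none >= 99, wrap to smallest pos 6 -> NA
Op 4: add NB@71 -> ring=[6:NA,71:NB]
Op 5: route key 38: smallest pos >= 38 is 71 -> NB
Op 6: remove NA -> ring=[71:NB]
Op 7: add NC@32 -> ring=[32:NC,71:NB]
Op 8: add ND@84 -> ring=[32:NC,71:NB,84:ND]
Op 9: route key 80: smallest pos >= 80 is 84 -> ND
Op 10: remove ND -> ring=[32:NC,71:NB]
Final route key 88: none >= 88, wrap to smallest pos 32 -> NC

Answer: NC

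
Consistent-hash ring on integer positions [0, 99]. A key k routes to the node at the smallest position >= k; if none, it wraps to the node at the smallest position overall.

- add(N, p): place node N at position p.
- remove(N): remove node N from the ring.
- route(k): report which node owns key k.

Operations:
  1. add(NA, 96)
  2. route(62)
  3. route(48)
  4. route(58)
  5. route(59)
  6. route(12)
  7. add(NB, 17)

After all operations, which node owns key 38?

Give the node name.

Op 1: add NA@96 -> ring=[96:NA]
Op 2: route key 62: smallest pos >= 62 is 96 -> NA
Op 3: route key 48: smallest pos >= 48 is 96 -> NA
Op 4: route key 58: smallest pos >= 58 is 96 -> NA
Op 5: route key 59: smallest pos >= 59 is 96 -> NA
Op 6: route key 12: smallest pos >= 12 is 96 -> NA
Op 7: add NB@17 -> ring=[17:NB,96:NA]
Final route key 38: smallest pos >= 38 is 96 -> NA

Answer: NA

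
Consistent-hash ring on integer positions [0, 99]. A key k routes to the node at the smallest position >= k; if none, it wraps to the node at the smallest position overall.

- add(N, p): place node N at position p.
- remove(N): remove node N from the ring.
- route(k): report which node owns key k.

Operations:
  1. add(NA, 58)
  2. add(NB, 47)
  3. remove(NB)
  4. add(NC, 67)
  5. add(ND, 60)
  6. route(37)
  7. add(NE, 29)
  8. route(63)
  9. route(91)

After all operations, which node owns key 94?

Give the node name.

Op 1: add NA@58 -> ring=[58:NA]
Op 2: add NB@47 -> ring=[47:NB,58:NA]
Op 3: remove NB -> ring=[58:NA]
Op 4: add NC@67 -> ring=[58:NA,67:NC]
Op 5: add ND@60 -> ring=[58:NA,60:ND,67:NC]
Op 6: route key 37: smallest pos >= 37 is 58 -> NA
Op 7: add NE@29 -> ring=[29:NE,58:NA,60:ND,67:NC]
Op 8: route key 63: smallest pos >= 63 is 67 -> NC
Op 9: route key 91: none >= 91, wrap to smallest pos 29 -> NE
Final route key 94: none >= 94, wrap to smallest pos 29 -> NE

Answer: NE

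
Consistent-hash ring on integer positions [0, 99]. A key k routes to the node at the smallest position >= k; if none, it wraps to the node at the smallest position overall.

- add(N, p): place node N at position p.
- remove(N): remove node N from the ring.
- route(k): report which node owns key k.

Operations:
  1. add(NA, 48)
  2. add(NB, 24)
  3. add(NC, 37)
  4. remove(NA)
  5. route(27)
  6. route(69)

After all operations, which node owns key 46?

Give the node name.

Op 1: add NA@48 -> ring=[48:NA]
Op 2: add NB@24 -> ring=[24:NB,48:NA]
Op 3: add NC@37 -> ring=[24:NB,37:NC,48:NA]
Op 4: remove NA -> ring=[24:NB,37:NC]
Op 5: route key 27: smallest pos >= 27 is 37 -> NC
Op 6: route key 69: none >= 69, wrap to smallest pos 24 -> NB
Final route key 46: none >= 46, wrap to smallest pos 24 -> NB

Answer: NB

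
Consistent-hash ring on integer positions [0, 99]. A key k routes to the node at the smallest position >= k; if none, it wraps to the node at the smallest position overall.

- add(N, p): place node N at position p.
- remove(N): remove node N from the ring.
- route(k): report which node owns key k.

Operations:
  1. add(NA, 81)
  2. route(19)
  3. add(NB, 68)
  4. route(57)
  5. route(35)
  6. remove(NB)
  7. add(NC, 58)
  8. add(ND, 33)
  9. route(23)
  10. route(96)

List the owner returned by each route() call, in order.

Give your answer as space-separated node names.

Op 1: add NA@81 -> ring=[81:NA]
Op 2: route key 19: smallest pos >= 19 is 81 -> NA
Op 3: add NB@68 -> ring=[68:NB,81:NA]
Op 4: route key 57: smallest pos >= 57 is 68 -> NB
Op 5: route key 35: smallest pos >= 35 is 68 -> NB
Op 6: remove NB -> ring=[81:NA]
Op 7: add NC@58 -> ring=[58:NC,81:NA]
Op 8: add ND@33 -> ring=[33:ND,58:NC,81:NA]
Op 9: route key 23: smallest pos >= 23 is 33 -> ND
Op 10: route key 96: none >= 96, wrap to smallest pos 33 -> ND

Answer: NA NB NB ND ND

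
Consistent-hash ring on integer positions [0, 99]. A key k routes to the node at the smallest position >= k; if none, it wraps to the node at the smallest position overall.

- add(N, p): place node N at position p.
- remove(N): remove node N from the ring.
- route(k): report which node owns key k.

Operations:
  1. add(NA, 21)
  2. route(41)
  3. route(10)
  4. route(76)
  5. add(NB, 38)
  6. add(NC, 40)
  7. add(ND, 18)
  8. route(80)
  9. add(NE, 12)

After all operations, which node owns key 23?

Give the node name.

Op 1: add NA@21 -> ring=[21:NA]
Op 2: route key 41: none >= 41, wrap to smallest pos 21 -> NA
Op 3: route key 10: smallest pos >= 10 is 21 -> NA
Op 4: route key 76: none >= 76, wrap to smallest pos 21 -> NA
Op 5: add NB@38 -> ring=[21:NA,38:NB]
Op 6: add NC@40 -> ring=[21:NA,38:NB,40:NC]
Op 7: add ND@18 -> ring=[18:ND,21:NA,38:NB,40:NC]
Op 8: route key 80: none >= 80, wrap to smallest pos 18 -> ND
Op 9: add NE@12 -> ring=[12:NE,18:ND,21:NA,38:NB,40:NC]
Final route key 23: smallest pos >= 23 is 38 -> NB

Answer: NB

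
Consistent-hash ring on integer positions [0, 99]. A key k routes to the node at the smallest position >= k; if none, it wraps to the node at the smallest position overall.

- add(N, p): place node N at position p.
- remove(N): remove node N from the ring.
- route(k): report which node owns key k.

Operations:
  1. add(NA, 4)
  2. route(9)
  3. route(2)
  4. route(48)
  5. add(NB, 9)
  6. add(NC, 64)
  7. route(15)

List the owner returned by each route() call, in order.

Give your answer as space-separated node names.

Answer: NA NA NA NC

Derivation:
Op 1: add NA@4 -> ring=[4:NA]
Op 2: route key 9: none >= 9, wrap to smallest pos 4 -> NA
Op 3: route key 2: smallest pos >= 2 is 4 -> NA
Op 4: route key 48: none >= 48, wrap to smallest pos 4 -> NA
Op 5: add NB@9 -> ring=[4:NA,9:NB]
Op 6: add NC@64 -> ring=[4:NA,9:NB,64:NC]
Op 7: route key 15: smallest pos >= 15 is 64 -> NC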